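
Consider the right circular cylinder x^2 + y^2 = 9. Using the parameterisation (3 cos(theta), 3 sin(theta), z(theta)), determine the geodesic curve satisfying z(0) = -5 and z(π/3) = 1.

Parameterise the cylinder of radius R = 3 as
    r(θ) = (3 cos θ, 3 sin θ, z(θ)).
The arc-length element is
    ds = sqrt(9 + (dz/dθ)^2) dθ,
so the Lagrangian is L = sqrt(9 + z'^2).
L depends on z' only, not on z or θ, so ∂L/∂z = 0 and
    ∂L/∂z' = z' / sqrt(9 + z'^2).
The Euler-Lagrange equation gives
    d/dθ( z' / sqrt(9 + z'^2) ) = 0,
so z' is constant. Integrating once:
    z(θ) = a θ + b,
a helix on the cylinder (a straight line when the cylinder is unrolled). The constants a, b are determined by the endpoint conditions.
With endpoint conditions z(0) = -5 and z(π/3) = 1: from z(0) = b we get b = -5, and a·π/3 + -5 = 1 gives a = 18/π, so
    z(θ) = (18/π) θ − 5.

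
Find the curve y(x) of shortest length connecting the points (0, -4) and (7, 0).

Arc-length functional: J[y] = ∫ sqrt(1 + (y')^2) dx.
Lagrangian L = sqrt(1 + (y')^2) has no explicit y dependence, so ∂L/∂y = 0 and the Euler-Lagrange equation gives
    d/dx( y' / sqrt(1 + (y')^2) ) = 0  ⇒  y' / sqrt(1 + (y')^2) = const.
Hence y' is constant, so y(x) is affine.
Fitting the endpoints (0, -4) and (7, 0):
    slope m = (0 − (-4)) / (7 − 0) = 4/7,
    intercept c = (-4) − m·0 = -4.
Extremal: y(x) = (4/7) x - 4.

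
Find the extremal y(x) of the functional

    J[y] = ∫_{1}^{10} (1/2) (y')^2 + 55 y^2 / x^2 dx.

The Lagrangian is L = (1/2) (y')^2 + 55 y^2 / x^2.
Compute ∂L/∂y = 110y/x^2, ∂L/∂y' = y'.
The Euler-Lagrange equation d/dx(∂L/∂y') − ∂L/∂y = 0 reduces to
    y'' − 110/x^2 · y = 0  (x > 0).
Its general solution is
    y(x) = A x^11 + B x^(-10),
with A, B fixed by the endpoint conditions.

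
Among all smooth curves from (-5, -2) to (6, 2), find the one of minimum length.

Arc-length functional: J[y] = ∫ sqrt(1 + (y')^2) dx.
Lagrangian L = sqrt(1 + (y')^2) has no explicit y dependence, so ∂L/∂y = 0 and the Euler-Lagrange equation gives
    d/dx( y' / sqrt(1 + (y')^2) ) = 0  ⇒  y' / sqrt(1 + (y')^2) = const.
Hence y' is constant, so y(x) is affine.
Fitting the endpoints (-5, -2) and (6, 2):
    slope m = (2 − (-2)) / (6 − (-5)) = 4/11,
    intercept c = (-2) − m·(-5) = -2/11.
Extremal: y(x) = (4/11) x - 2/11.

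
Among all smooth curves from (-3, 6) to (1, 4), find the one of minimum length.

Arc-length functional: J[y] = ∫ sqrt(1 + (y')^2) dx.
Lagrangian L = sqrt(1 + (y')^2) has no explicit y dependence, so ∂L/∂y = 0 and the Euler-Lagrange equation gives
    d/dx( y' / sqrt(1 + (y')^2) ) = 0  ⇒  y' / sqrt(1 + (y')^2) = const.
Hence y' is constant, so y(x) is affine.
Fitting the endpoints (-3, 6) and (1, 4):
    slope m = (4 − 6) / (1 − (-3)) = -1/2,
    intercept c = 6 − m·(-3) = 9/2.
Extremal: y(x) = (-1/2) x + 9/2.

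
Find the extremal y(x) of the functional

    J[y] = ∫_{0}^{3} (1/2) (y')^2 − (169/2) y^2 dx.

The Lagrangian is L = (1/2) (y')^2 − (169/2) y^2.
Compute ∂L/∂y = -169y, ∂L/∂y' = y'.
The Euler-Lagrange equation d/dx(∂L/∂y') − ∂L/∂y = 0 reduces to
    y'' + 169 y = 0.
Its general solution is
    y(x) = A sin(13x) + B cos(13x),
with A, B fixed by the endpoint conditions.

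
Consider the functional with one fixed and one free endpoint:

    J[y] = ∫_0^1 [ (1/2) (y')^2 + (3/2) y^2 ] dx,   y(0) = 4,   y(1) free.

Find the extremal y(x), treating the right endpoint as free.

The Lagrangian L = (1/2) (y')^2 + (3/2) y^2 gives
    ∂L/∂y = 3 y,   ∂L/∂y' = y'.
Euler-Lagrange: y'' − 3 y = 0.
With k = sqrt(3), the general solution is
    y(x) = A cosh(sqrt(3) x) + B sinh(sqrt(3) x).
Fixed left endpoint y(0) = 4 ⇒ A = 4.
The right endpoint x = 1 is free, so the natural (transversality) condition is ∂L/∂y' |_{x=1} = 0, i.e. y'(1) = 0.
Compute y'(x) = A k sinh(k x) + B k cosh(k x), so
    y'(1) = A k sinh(k·1) + B k cosh(k·1) = 0
    ⇒ B = −A tanh(k·1) = − 4 tanh(sqrt(3)·1).
Therefore the extremal is
    y(x) = 4 cosh(sqrt(3) x) − 4 tanh(sqrt(3)·1) sinh(sqrt(3) x).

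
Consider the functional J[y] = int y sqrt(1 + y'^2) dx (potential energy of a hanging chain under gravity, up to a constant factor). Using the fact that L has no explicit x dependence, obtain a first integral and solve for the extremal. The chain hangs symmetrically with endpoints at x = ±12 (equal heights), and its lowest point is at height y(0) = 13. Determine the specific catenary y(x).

The Lagrangian L(y, y') = y sqrt(1 + y'^2) has no explicit x dependence, so the Beltrami identity applies:
    L − y' ∂L/∂y' = C.
Compute ∂L/∂y' = y · y' / sqrt(1 + y'^2). Then
    L − y' ∂L/∂y'
    = y sqrt(1 + y'^2) − y · y'^2 / sqrt(1 + y'^2)
    = y (1 + y'^2 − y'^2) / sqrt(1 + y'^2)
    = y / sqrt(1 + y'^2) = C.
Squaring gives y^2 = C^2 (1 + y'^2), i.e.
    y'^2 = y^2 / C^2 − 1.
Separating variables,
    dy / sqrt(y^2 − C^2) = dx / C,
and integrating gives arccosh(y / C) = (x − a)/C, so
    y(x) = C cosh((x − a)/C),
the catenary. The constants C and a are fixed by the two endpoint conditions (and, for the hanging-chain problem, the length constraint selects C).
Now fit the given data. The endpoints x = ±12 are symmetric at equal height, so the catenary is even about its minimum: a = 0 and y(x) = C cosh(x/C). The lowest point is y(0) = C cosh(0) = C, and we are told y(0) = 13, so C = 13. Therefore
    y(x) = 13 cosh(x/13),
and at the endpoints
    y(±12) = 13 cosh(12/13).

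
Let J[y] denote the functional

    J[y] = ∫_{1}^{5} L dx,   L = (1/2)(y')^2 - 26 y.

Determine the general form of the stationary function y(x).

The Lagrangian is L = (1/2)(y')^2 - 26 y.
∂L/∂y = -26.
∂L/∂y' = y'.
The Euler-Lagrange equation d/dx(∂L/∂y') − ∂L/∂y = 0 becomes:
    y'' + 26 = 0
General solution: y(x) = -13 x^2 + A x + B, where A and B are arbitrary constants fixed by the endpoint conditions.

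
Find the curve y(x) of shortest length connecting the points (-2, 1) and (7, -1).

Arc-length functional: J[y] = ∫ sqrt(1 + (y')^2) dx.
Lagrangian L = sqrt(1 + (y')^2) has no explicit y dependence, so ∂L/∂y = 0 and the Euler-Lagrange equation gives
    d/dx( y' / sqrt(1 + (y')^2) ) = 0  ⇒  y' / sqrt(1 + (y')^2) = const.
Hence y' is constant, so y(x) is affine.
Fitting the endpoints (-2, 1) and (7, -1):
    slope m = ((-1) − 1) / (7 − (-2)) = -2/9,
    intercept c = 1 − m·(-2) = 5/9.
Extremal: y(x) = (-2/9) x + 5/9.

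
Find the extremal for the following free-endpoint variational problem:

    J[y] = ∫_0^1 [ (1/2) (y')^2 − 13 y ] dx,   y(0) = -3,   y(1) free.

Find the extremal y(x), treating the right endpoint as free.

The Lagrangian L = (1/2) (y')^2 − 13 y gives
    ∂L/∂y = −13,   ∂L/∂y' = y'.
Euler-Lagrange: d/dx(y') − (−13) = 0, i.e. y'' + 13 = 0, so
    y(x) = −(13/2) x^2 + C1 x + C2.
Fixed left endpoint y(0) = -3 ⇒ C2 = -3.
The right endpoint x = 1 is free, so the natural (transversality) condition is ∂L/∂y' |_{x=1} = 0, i.e. y'(1) = 0.
Compute y'(x) = −13 x + C1, so y'(1) = −13 + C1 = 0 ⇒ C1 = 13.
Therefore the extremal is
    y(x) = −(13/2) x^2 + 13 x − 3.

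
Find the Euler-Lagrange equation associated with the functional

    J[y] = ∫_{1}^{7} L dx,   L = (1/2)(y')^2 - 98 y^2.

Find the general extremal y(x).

The Lagrangian is L = (1/2)(y')^2 - 98 y^2.
∂L/∂y = -196y.
∂L/∂y' = y'.
The Euler-Lagrange equation d/dx(∂L/∂y') − ∂L/∂y = 0 becomes:
    y'' + 196 y = 0
General solution: y(x) = A sin(14x) + B cos(14x), where A and B are arbitrary constants fixed by the endpoint conditions.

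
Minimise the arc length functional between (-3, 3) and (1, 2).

Arc-length functional: J[y] = ∫ sqrt(1 + (y')^2) dx.
Lagrangian L = sqrt(1 + (y')^2) has no explicit y dependence, so ∂L/∂y = 0 and the Euler-Lagrange equation gives
    d/dx( y' / sqrt(1 + (y')^2) ) = 0  ⇒  y' / sqrt(1 + (y')^2) = const.
Hence y' is constant, so y(x) is affine.
Fitting the endpoints (-3, 3) and (1, 2):
    slope m = (2 − 3) / (1 − (-3)) = -1/4,
    intercept c = 3 − m·(-3) = 9/4.
Extremal: y(x) = (-1/4) x + 9/4.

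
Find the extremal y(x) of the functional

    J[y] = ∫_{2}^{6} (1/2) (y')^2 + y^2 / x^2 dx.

The Lagrangian is L = (1/2) (y')^2 + y^2 / x^2.
Compute ∂L/∂y = 2y/x^2, ∂L/∂y' = y'.
The Euler-Lagrange equation d/dx(∂L/∂y') − ∂L/∂y = 0 reduces to
    y'' − 2/x^2 · y = 0  (x > 0).
Its general solution is
    y(x) = A x^2 + B / x,
with A, B fixed by the endpoint conditions.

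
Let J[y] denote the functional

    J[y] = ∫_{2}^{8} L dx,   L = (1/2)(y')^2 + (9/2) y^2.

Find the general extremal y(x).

The Lagrangian is L = (1/2)(y')^2 + (9/2) y^2.
∂L/∂y = 9y.
∂L/∂y' = y'.
The Euler-Lagrange equation d/dx(∂L/∂y') − ∂L/∂y = 0 becomes:
    y'' - 9 y = 0
General solution: y(x) = A e^(3x) + B e^(-3x), where A and B are arbitrary constants fixed by the endpoint conditions.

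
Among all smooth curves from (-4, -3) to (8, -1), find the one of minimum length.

Arc-length functional: J[y] = ∫ sqrt(1 + (y')^2) dx.
Lagrangian L = sqrt(1 + (y')^2) has no explicit y dependence, so ∂L/∂y = 0 and the Euler-Lagrange equation gives
    d/dx( y' / sqrt(1 + (y')^2) ) = 0  ⇒  y' / sqrt(1 + (y')^2) = const.
Hence y' is constant, so y(x) is affine.
Fitting the endpoints (-4, -3) and (8, -1):
    slope m = ((-1) − (-3)) / (8 − (-4)) = 1/6,
    intercept c = (-3) − m·(-4) = -7/3.
Extremal: y(x) = (1/6) x - 7/3.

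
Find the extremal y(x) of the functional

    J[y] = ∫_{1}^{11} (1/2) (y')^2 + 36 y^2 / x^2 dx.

The Lagrangian is L = (1/2) (y')^2 + 36 y^2 / x^2.
Compute ∂L/∂y = 72y/x^2, ∂L/∂y' = y'.
The Euler-Lagrange equation d/dx(∂L/∂y') − ∂L/∂y = 0 reduces to
    y'' − 72/x^2 · y = 0  (x > 0).
Its general solution is
    y(x) = A x^9 + B x^(-8),
with A, B fixed by the endpoint conditions.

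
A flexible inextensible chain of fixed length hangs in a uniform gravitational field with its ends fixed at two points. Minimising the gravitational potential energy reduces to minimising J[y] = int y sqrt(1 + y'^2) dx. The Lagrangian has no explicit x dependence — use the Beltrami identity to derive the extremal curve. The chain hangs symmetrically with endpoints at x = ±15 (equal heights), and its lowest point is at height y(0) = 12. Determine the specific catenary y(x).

The Lagrangian L(y, y') = y sqrt(1 + y'^2) has no explicit x dependence, so the Beltrami identity applies:
    L − y' ∂L/∂y' = C.
Compute ∂L/∂y' = y · y' / sqrt(1 + y'^2). Then
    L − y' ∂L/∂y'
    = y sqrt(1 + y'^2) − y · y'^2 / sqrt(1 + y'^2)
    = y (1 + y'^2 − y'^2) / sqrt(1 + y'^2)
    = y / sqrt(1 + y'^2) = C.
Squaring gives y^2 = C^2 (1 + y'^2), i.e.
    y'^2 = y^2 / C^2 − 1.
Separating variables,
    dy / sqrt(y^2 − C^2) = dx / C,
and integrating gives arccosh(y / C) = (x − a)/C, so
    y(x) = C cosh((x − a)/C),
the catenary. The constants C and a are fixed by the two endpoint conditions (and, for the hanging-chain problem, the length constraint selects C).
Now fit the given data. The endpoints x = ±15 are symmetric at equal height, so the catenary is even about its minimum: a = 0 and y(x) = C cosh(x/C). The lowest point is y(0) = C cosh(0) = C, and we are told y(0) = 12, so C = 12. Therefore
    y(x) = 12 cosh(x/12),
and at the endpoints
    y(±15) = 12 cosh(15/12).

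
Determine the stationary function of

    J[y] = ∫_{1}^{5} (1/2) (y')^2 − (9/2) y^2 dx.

The Lagrangian is L = (1/2) (y')^2 − (9/2) y^2.
Compute ∂L/∂y = -9y, ∂L/∂y' = y'.
The Euler-Lagrange equation d/dx(∂L/∂y') − ∂L/∂y = 0 reduces to
    y'' + 9 y = 0.
Its general solution is
    y(x) = A sin(3x) + B cos(3x),
with A, B fixed by the endpoint conditions.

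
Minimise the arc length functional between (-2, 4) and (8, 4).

Arc-length functional: J[y] = ∫ sqrt(1 + (y')^2) dx.
Lagrangian L = sqrt(1 + (y')^2) has no explicit y dependence, so ∂L/∂y = 0 and the Euler-Lagrange equation gives
    d/dx( y' / sqrt(1 + (y')^2) ) = 0  ⇒  y' / sqrt(1 + (y')^2) = const.
Hence y' is constant, so y(x) is affine.
Fitting the endpoints (-2, 4) and (8, 4):
    slope m = (4 − 4) / (8 − (-2)) = 0,
    intercept c = 4 − m·(-2) = 4.
Extremal: y(x) = 4.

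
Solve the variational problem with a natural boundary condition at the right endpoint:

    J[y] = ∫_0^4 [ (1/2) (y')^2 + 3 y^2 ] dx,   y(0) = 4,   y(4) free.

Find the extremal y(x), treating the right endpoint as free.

The Lagrangian L = (1/2) (y')^2 + 3 y^2 gives
    ∂L/∂y = 6 y,   ∂L/∂y' = y'.
Euler-Lagrange: y'' − 6 y = 0.
With k = sqrt(6), the general solution is
    y(x) = A cosh(sqrt(6) x) + B sinh(sqrt(6) x).
Fixed left endpoint y(0) = 4 ⇒ A = 4.
The right endpoint x = 4 is free, so the natural (transversality) condition is ∂L/∂y' |_{x=4} = 0, i.e. y'(4) = 0.
Compute y'(x) = A k sinh(k x) + B k cosh(k x), so
    y'(4) = A k sinh(k·4) + B k cosh(k·4) = 0
    ⇒ B = −A tanh(k·4) = − 4 tanh(sqrt(6)·4).
Therefore the extremal is
    y(x) = 4 cosh(sqrt(6) x) − 4 tanh(sqrt(6)·4) sinh(sqrt(6) x).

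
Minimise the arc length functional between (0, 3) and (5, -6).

Arc-length functional: J[y] = ∫ sqrt(1 + (y')^2) dx.
Lagrangian L = sqrt(1 + (y')^2) has no explicit y dependence, so ∂L/∂y = 0 and the Euler-Lagrange equation gives
    d/dx( y' / sqrt(1 + (y')^2) ) = 0  ⇒  y' / sqrt(1 + (y')^2) = const.
Hence y' is constant, so y(x) is affine.
Fitting the endpoints (0, 3) and (5, -6):
    slope m = ((-6) − 3) / (5 − 0) = -9/5,
    intercept c = 3 − m·0 = 3.
Extremal: y(x) = (-9/5) x + 3.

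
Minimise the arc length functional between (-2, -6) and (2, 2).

Arc-length functional: J[y] = ∫ sqrt(1 + (y')^2) dx.
Lagrangian L = sqrt(1 + (y')^2) has no explicit y dependence, so ∂L/∂y = 0 and the Euler-Lagrange equation gives
    d/dx( y' / sqrt(1 + (y')^2) ) = 0  ⇒  y' / sqrt(1 + (y')^2) = const.
Hence y' is constant, so y(x) is affine.
Fitting the endpoints (-2, -6) and (2, 2):
    slope m = (2 − (-6)) / (2 − (-2)) = 2,
    intercept c = (-6) − m·(-2) = -2.
Extremal: y(x) = 2 x - 2.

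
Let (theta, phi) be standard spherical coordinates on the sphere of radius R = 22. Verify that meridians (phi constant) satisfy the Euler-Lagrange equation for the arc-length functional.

On the sphere of radius R = 22 with spherical coordinates (θ, φ), the induced metric is
    ds^2 = 484(dθ^2 + sin^2(θ) dφ^2).
Using θ as the parameter, the arc-length functional becomes
    J[φ] = ∫ 22 sqrt(1 + sin^2(θ) (dφ/dθ)^2) dθ.
So L = 22 sqrt(1 + sin^2(θ) φ'^2). Compute
    ∂L/∂φ = 0  (L has no explicit φ dependence),
    ∂L/∂φ' = 22 sin^2(θ) φ' / sqrt(1 + sin^2(θ) φ'^2).
For the candidate φ(θ) = c (constant), φ' = 0, so ∂L/∂φ' evaluated along the candidate vanishes, and ∂L/∂φ is identically zero. Hence
    d/dθ(∂L/∂φ') − ∂L/∂φ = 0
is satisfied. Therefore meridians φ = const are extremals of arc length — they are geodesics on the sphere.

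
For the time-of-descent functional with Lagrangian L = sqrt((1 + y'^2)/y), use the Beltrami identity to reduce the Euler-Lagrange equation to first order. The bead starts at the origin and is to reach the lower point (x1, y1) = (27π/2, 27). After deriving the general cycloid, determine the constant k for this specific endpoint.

The Lagrangian L = sqrt((1 + y'^2) / y) has no explicit x dependence, so the Beltrami identity applies:
    L − y' ∂L/∂y' = C.
Compute ∂L/∂y' = y' / sqrt(y (1 + y'^2)).
Substitute:
    sqrt((1 + y'^2)/y) − y'·y' / sqrt(y (1 + y'^2))
    = (1 + y'^2) / sqrt(y (1 + y'^2)) − y'^2 / sqrt(y (1 + y'^2))
    = 1 / sqrt(y (1 + y'^2)) = C.
Squaring and rearranging gives the first integral
    y (1 + y'^2) = 1/C^2 =: k   (constant).
Solving this first-order ODE by the substitution
    y = (k/2)(1 − cos θ)
yields the cycloid parameterisation
    x(θ) = (k/2)(θ − sin θ),   y(θ) = (k/2)(1 − cos θ).
The constant k is fixed by the endpoint condition.
Now fit the given lower endpoint (x1, y1) = (27π/2, 27). At the bottom of the first arch (θ = π), the parametric equations give
    y(π) = (k/2)(1 − cos π) = k,
    x(π) = (k/2)(π − sin π) = kπ/2.
Matching y(π) = 27 gives k = 27, consistent with x(π) = 27π/2. Therefore the specific cycloid is
    x(θ) = (27/2)(θ − sin θ),   y(θ) = (27/2)(1 − cos θ).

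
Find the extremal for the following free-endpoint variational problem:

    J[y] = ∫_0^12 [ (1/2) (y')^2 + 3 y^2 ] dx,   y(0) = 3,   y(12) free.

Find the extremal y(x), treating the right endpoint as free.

The Lagrangian L = (1/2) (y')^2 + 3 y^2 gives
    ∂L/∂y = 6 y,   ∂L/∂y' = y'.
Euler-Lagrange: y'' − 6 y = 0.
With k = sqrt(6), the general solution is
    y(x) = A cosh(sqrt(6) x) + B sinh(sqrt(6) x).
Fixed left endpoint y(0) = 3 ⇒ A = 3.
The right endpoint x = 12 is free, so the natural (transversality) condition is ∂L/∂y' |_{x=12} = 0, i.e. y'(12) = 0.
Compute y'(x) = A k sinh(k x) + B k cosh(k x), so
    y'(12) = A k sinh(k·12) + B k cosh(k·12) = 0
    ⇒ B = −A tanh(k·12) = − 3 tanh(sqrt(6)·12).
Therefore the extremal is
    y(x) = 3 cosh(sqrt(6) x) − 3 tanh(sqrt(6)·12) sinh(sqrt(6) x).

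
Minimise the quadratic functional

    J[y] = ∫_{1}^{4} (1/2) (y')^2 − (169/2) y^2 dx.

The Lagrangian is L = (1/2) (y')^2 − (169/2) y^2.
Compute ∂L/∂y = -169y, ∂L/∂y' = y'.
The Euler-Lagrange equation d/dx(∂L/∂y') − ∂L/∂y = 0 reduces to
    y'' + 169 y = 0.
Its general solution is
    y(x) = A sin(13x) + B cos(13x),
with A, B fixed by the endpoint conditions.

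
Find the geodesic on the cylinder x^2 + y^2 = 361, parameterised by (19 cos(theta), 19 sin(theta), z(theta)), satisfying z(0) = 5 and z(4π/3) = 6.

Parameterise the cylinder of radius R = 19 as
    r(θ) = (19 cos θ, 19 sin θ, z(θ)).
The arc-length element is
    ds = sqrt(361 + (dz/dθ)^2) dθ,
so the Lagrangian is L = sqrt(361 + z'^2).
L depends on z' only, not on z or θ, so ∂L/∂z = 0 and
    ∂L/∂z' = z' / sqrt(361 + z'^2).
The Euler-Lagrange equation gives
    d/dθ( z' / sqrt(361 + z'^2) ) = 0,
so z' is constant. Integrating once:
    z(θ) = a θ + b,
a helix on the cylinder (a straight line when the cylinder is unrolled). The constants a, b are determined by the endpoint conditions.
With endpoint conditions z(0) = 5 and z(4π/3) = 6: from z(0) = b we get b = 5, and a·4π/3 + 5 = 6 gives a = 3/(4π), so
    z(θ) = (3/(4π)) θ + 5.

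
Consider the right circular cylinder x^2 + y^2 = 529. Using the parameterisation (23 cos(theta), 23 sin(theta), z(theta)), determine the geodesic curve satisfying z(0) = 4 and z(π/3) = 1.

Parameterise the cylinder of radius R = 23 as
    r(θ) = (23 cos θ, 23 sin θ, z(θ)).
The arc-length element is
    ds = sqrt(529 + (dz/dθ)^2) dθ,
so the Lagrangian is L = sqrt(529 + z'^2).
L depends on z' only, not on z or θ, so ∂L/∂z = 0 and
    ∂L/∂z' = z' / sqrt(529 + z'^2).
The Euler-Lagrange equation gives
    d/dθ( z' / sqrt(529 + z'^2) ) = 0,
so z' is constant. Integrating once:
    z(θ) = a θ + b,
a helix on the cylinder (a straight line when the cylinder is unrolled). The constants a, b are determined by the endpoint conditions.
With endpoint conditions z(0) = 4 and z(π/3) = 1: from z(0) = b we get b = 4, and a·π/3 + 4 = 1 gives a = -9/π, so
    z(θ) = (-9/π) θ + 4.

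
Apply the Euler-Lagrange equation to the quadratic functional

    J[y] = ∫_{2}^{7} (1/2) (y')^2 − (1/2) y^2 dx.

The Lagrangian is L = (1/2) (y')^2 − (1/2) y^2.
Compute ∂L/∂y = -y, ∂L/∂y' = y'.
The Euler-Lagrange equation d/dx(∂L/∂y') − ∂L/∂y = 0 reduces to
    y'' + y = 0.
Its general solution is
    y(x) = A sin(x) + B cos(x),
with A, B fixed by the endpoint conditions.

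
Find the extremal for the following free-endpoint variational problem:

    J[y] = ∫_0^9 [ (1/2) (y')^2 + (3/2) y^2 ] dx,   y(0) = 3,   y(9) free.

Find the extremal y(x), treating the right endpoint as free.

The Lagrangian L = (1/2) (y')^2 + (3/2) y^2 gives
    ∂L/∂y = 3 y,   ∂L/∂y' = y'.
Euler-Lagrange: y'' − 3 y = 0.
With k = sqrt(3), the general solution is
    y(x) = A cosh(sqrt(3) x) + B sinh(sqrt(3) x).
Fixed left endpoint y(0) = 3 ⇒ A = 3.
The right endpoint x = 9 is free, so the natural (transversality) condition is ∂L/∂y' |_{x=9} = 0, i.e. y'(9) = 0.
Compute y'(x) = A k sinh(k x) + B k cosh(k x), so
    y'(9) = A k sinh(k·9) + B k cosh(k·9) = 0
    ⇒ B = −A tanh(k·9) = − 3 tanh(sqrt(3)·9).
Therefore the extremal is
    y(x) = 3 cosh(sqrt(3) x) − 3 tanh(sqrt(3)·9) sinh(sqrt(3) x).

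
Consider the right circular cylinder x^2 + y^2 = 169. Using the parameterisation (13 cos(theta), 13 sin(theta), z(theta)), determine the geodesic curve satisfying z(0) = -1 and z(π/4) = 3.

Parameterise the cylinder of radius R = 13 as
    r(θ) = (13 cos θ, 13 sin θ, z(θ)).
The arc-length element is
    ds = sqrt(169 + (dz/dθ)^2) dθ,
so the Lagrangian is L = sqrt(169 + z'^2).
L depends on z' only, not on z or θ, so ∂L/∂z = 0 and
    ∂L/∂z' = z' / sqrt(169 + z'^2).
The Euler-Lagrange equation gives
    d/dθ( z' / sqrt(169 + z'^2) ) = 0,
so z' is constant. Integrating once:
    z(θ) = a θ + b,
a helix on the cylinder (a straight line when the cylinder is unrolled). The constants a, b are determined by the endpoint conditions.
With endpoint conditions z(0) = -1 and z(π/4) = 3: from z(0) = b we get b = -1, and a·π/4 + -1 = 3 gives a = 16/π, so
    z(θ) = (16/π) θ − 1.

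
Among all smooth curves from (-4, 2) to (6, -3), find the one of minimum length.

Arc-length functional: J[y] = ∫ sqrt(1 + (y')^2) dx.
Lagrangian L = sqrt(1 + (y')^2) has no explicit y dependence, so ∂L/∂y = 0 and the Euler-Lagrange equation gives
    d/dx( y' / sqrt(1 + (y')^2) ) = 0  ⇒  y' / sqrt(1 + (y')^2) = const.
Hence y' is constant, so y(x) is affine.
Fitting the endpoints (-4, 2) and (6, -3):
    slope m = ((-3) − 2) / (6 − (-4)) = -1/2,
    intercept c = 2 − m·(-4) = 0.
Extremal: y(x) = (-1/2) x.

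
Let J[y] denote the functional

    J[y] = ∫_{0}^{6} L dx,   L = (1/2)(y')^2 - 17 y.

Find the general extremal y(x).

The Lagrangian is L = (1/2)(y')^2 - 17 y.
∂L/∂y = -17.
∂L/∂y' = y'.
The Euler-Lagrange equation d/dx(∂L/∂y') − ∂L/∂y = 0 becomes:
    y'' + 17 = 0
General solution: y(x) = -(17/2) x^2 + A x + B, where A and B are arbitrary constants fixed by the endpoint conditions.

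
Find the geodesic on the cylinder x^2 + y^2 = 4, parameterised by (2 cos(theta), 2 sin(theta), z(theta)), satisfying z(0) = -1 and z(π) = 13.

Parameterise the cylinder of radius R = 2 as
    r(θ) = (2 cos θ, 2 sin θ, z(θ)).
The arc-length element is
    ds = sqrt(4 + (dz/dθ)^2) dθ,
so the Lagrangian is L = sqrt(4 + z'^2).
L depends on z' only, not on z or θ, so ∂L/∂z = 0 and
    ∂L/∂z' = z' / sqrt(4 + z'^2).
The Euler-Lagrange equation gives
    d/dθ( z' / sqrt(4 + z'^2) ) = 0,
so z' is constant. Integrating once:
    z(θ) = a θ + b,
a helix on the cylinder (a straight line when the cylinder is unrolled). The constants a, b are determined by the endpoint conditions.
With endpoint conditions z(0) = -1 and z(π) = 13: from z(0) = b we get b = -1, and a·π + -1 = 13 gives a = 14/π, so
    z(θ) = (14/π) θ − 1.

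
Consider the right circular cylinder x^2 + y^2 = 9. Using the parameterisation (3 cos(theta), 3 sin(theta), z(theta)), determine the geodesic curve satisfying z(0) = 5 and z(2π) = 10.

Parameterise the cylinder of radius R = 3 as
    r(θ) = (3 cos θ, 3 sin θ, z(θ)).
The arc-length element is
    ds = sqrt(9 + (dz/dθ)^2) dθ,
so the Lagrangian is L = sqrt(9 + z'^2).
L depends on z' only, not on z or θ, so ∂L/∂z = 0 and
    ∂L/∂z' = z' / sqrt(9 + z'^2).
The Euler-Lagrange equation gives
    d/dθ( z' / sqrt(9 + z'^2) ) = 0,
so z' is constant. Integrating once:
    z(θ) = a θ + b,
a helix on the cylinder (a straight line when the cylinder is unrolled). The constants a, b are determined by the endpoint conditions.
With endpoint conditions z(0) = 5 and z(2π) = 10: from z(0) = b we get b = 5, and a·2π + 5 = 10 gives a = 5/(2π), so
    z(θ) = (5/(2π)) θ + 5.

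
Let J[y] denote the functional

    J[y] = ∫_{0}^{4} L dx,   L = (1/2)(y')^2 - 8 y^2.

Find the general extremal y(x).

The Lagrangian is L = (1/2)(y')^2 - 8 y^2.
∂L/∂y = -16y.
∂L/∂y' = y'.
The Euler-Lagrange equation d/dx(∂L/∂y') − ∂L/∂y = 0 becomes:
    y'' + 16 y = 0
General solution: y(x) = A sin(4x) + B cos(4x), where A and B are arbitrary constants fixed by the endpoint conditions.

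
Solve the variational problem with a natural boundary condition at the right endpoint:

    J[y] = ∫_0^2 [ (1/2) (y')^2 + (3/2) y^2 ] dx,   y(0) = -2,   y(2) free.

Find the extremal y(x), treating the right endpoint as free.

The Lagrangian L = (1/2) (y')^2 + (3/2) y^2 gives
    ∂L/∂y = 3 y,   ∂L/∂y' = y'.
Euler-Lagrange: y'' − 3 y = 0.
With k = sqrt(3), the general solution is
    y(x) = A cosh(sqrt(3) x) + B sinh(sqrt(3) x).
Fixed left endpoint y(0) = -2 ⇒ A = -2.
The right endpoint x = 2 is free, so the natural (transversality) condition is ∂L/∂y' |_{x=2} = 0, i.e. y'(2) = 0.
Compute y'(x) = A k sinh(k x) + B k cosh(k x), so
    y'(2) = A k sinh(k·2) + B k cosh(k·2) = 0
    ⇒ B = −A tanh(k·2) = 2 tanh(sqrt(3)·2).
Therefore the extremal is
    y(x) = −2 cosh(sqrt(3) x) + 2 tanh(sqrt(3)·2) sinh(sqrt(3) x).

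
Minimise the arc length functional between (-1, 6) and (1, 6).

Arc-length functional: J[y] = ∫ sqrt(1 + (y')^2) dx.
Lagrangian L = sqrt(1 + (y')^2) has no explicit y dependence, so ∂L/∂y = 0 and the Euler-Lagrange equation gives
    d/dx( y' / sqrt(1 + (y')^2) ) = 0  ⇒  y' / sqrt(1 + (y')^2) = const.
Hence y' is constant, so y(x) is affine.
Fitting the endpoints (-1, 6) and (1, 6):
    slope m = (6 − 6) / (1 − (-1)) = 0,
    intercept c = 6 − m·(-1) = 6.
Extremal: y(x) = 6.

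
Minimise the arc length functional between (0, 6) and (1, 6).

Arc-length functional: J[y] = ∫ sqrt(1 + (y')^2) dx.
Lagrangian L = sqrt(1 + (y')^2) has no explicit y dependence, so ∂L/∂y = 0 and the Euler-Lagrange equation gives
    d/dx( y' / sqrt(1 + (y')^2) ) = 0  ⇒  y' / sqrt(1 + (y')^2) = const.
Hence y' is constant, so y(x) is affine.
Fitting the endpoints (0, 6) and (1, 6):
    slope m = (6 − 6) / (1 − 0) = 0,
    intercept c = 6 − m·0 = 6.
Extremal: y(x) = 6.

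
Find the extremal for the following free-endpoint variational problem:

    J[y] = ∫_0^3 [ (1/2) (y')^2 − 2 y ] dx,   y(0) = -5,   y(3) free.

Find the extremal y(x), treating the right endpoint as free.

The Lagrangian L = (1/2) (y')^2 − 2 y gives
    ∂L/∂y = −2,   ∂L/∂y' = y'.
Euler-Lagrange: d/dx(y') − (−2) = 0, i.e. y'' + 2 = 0, so
    y(x) = −(2/2) x^2 + C1 x + C2.
Fixed left endpoint y(0) = -5 ⇒ C2 = -5.
The right endpoint x = 3 is free, so the natural (transversality) condition is ∂L/∂y' |_{x=3} = 0, i.e. y'(3) = 0.
Compute y'(x) = −2 x + C1, so y'(3) = −6 + C1 = 0 ⇒ C1 = 6.
Therefore the extremal is
    y(x) = −x^2 + 6 x − 5.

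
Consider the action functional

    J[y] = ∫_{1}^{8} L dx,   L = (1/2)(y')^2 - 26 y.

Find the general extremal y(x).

The Lagrangian is L = (1/2)(y')^2 - 26 y.
∂L/∂y = -26.
∂L/∂y' = y'.
The Euler-Lagrange equation d/dx(∂L/∂y') − ∂L/∂y = 0 becomes:
    y'' + 26 = 0
General solution: y(x) = -13 x^2 + A x + B, where A and B are arbitrary constants fixed by the endpoint conditions.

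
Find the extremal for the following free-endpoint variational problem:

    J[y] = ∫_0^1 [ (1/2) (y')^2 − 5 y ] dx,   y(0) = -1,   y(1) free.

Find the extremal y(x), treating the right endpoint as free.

The Lagrangian L = (1/2) (y')^2 − 5 y gives
    ∂L/∂y = −5,   ∂L/∂y' = y'.
Euler-Lagrange: d/dx(y') − (−5) = 0, i.e. y'' + 5 = 0, so
    y(x) = −(5/2) x^2 + C1 x + C2.
Fixed left endpoint y(0) = -1 ⇒ C2 = -1.
The right endpoint x = 1 is free, so the natural (transversality) condition is ∂L/∂y' |_{x=1} = 0, i.e. y'(1) = 0.
Compute y'(x) = −5 x + C1, so y'(1) = −5 + C1 = 0 ⇒ C1 = 5.
Therefore the extremal is
    y(x) = −(5/2) x^2 + 5 x − 1.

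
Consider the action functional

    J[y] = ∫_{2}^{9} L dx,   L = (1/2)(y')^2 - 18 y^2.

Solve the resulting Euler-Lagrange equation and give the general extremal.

The Lagrangian is L = (1/2)(y')^2 - 18 y^2.
∂L/∂y = -36y.
∂L/∂y' = y'.
The Euler-Lagrange equation d/dx(∂L/∂y') − ∂L/∂y = 0 becomes:
    y'' + 36 y = 0
General solution: y(x) = A sin(6x) + B cos(6x), where A and B are arbitrary constants fixed by the endpoint conditions.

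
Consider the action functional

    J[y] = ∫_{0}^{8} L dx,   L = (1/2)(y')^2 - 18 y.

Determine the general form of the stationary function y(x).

The Lagrangian is L = (1/2)(y')^2 - 18 y.
∂L/∂y = -18.
∂L/∂y' = y'.
The Euler-Lagrange equation d/dx(∂L/∂y') − ∂L/∂y = 0 becomes:
    y'' + 18 = 0
General solution: y(x) = -9 x^2 + A x + B, where A and B are arbitrary constants fixed by the endpoint conditions.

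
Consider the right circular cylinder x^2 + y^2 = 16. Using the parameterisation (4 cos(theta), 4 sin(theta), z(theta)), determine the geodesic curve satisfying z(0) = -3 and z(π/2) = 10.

Parameterise the cylinder of radius R = 4 as
    r(θ) = (4 cos θ, 4 sin θ, z(θ)).
The arc-length element is
    ds = sqrt(16 + (dz/dθ)^2) dθ,
so the Lagrangian is L = sqrt(16 + z'^2).
L depends on z' only, not on z or θ, so ∂L/∂z = 0 and
    ∂L/∂z' = z' / sqrt(16 + z'^2).
The Euler-Lagrange equation gives
    d/dθ( z' / sqrt(16 + z'^2) ) = 0,
so z' is constant. Integrating once:
    z(θ) = a θ + b,
a helix on the cylinder (a straight line when the cylinder is unrolled). The constants a, b are determined by the endpoint conditions.
With endpoint conditions z(0) = -3 and z(π/2) = 10: from z(0) = b we get b = -3, and a·π/2 + -3 = 10 gives a = 26/π, so
    z(θ) = (26/π) θ − 3.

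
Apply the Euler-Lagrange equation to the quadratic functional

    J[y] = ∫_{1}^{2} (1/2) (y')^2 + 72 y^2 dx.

The Lagrangian is L = (1/2) (y')^2 + 72 y^2.
Compute ∂L/∂y = 144y, ∂L/∂y' = y'.
The Euler-Lagrange equation d/dx(∂L/∂y') − ∂L/∂y = 0 reduces to
    y'' − 144 y = 0.
Its general solution is
    y(x) = A e^(12x) + B e^(−12x),
with A, B fixed by the endpoint conditions.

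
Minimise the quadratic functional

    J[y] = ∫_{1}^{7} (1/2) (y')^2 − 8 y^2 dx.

The Lagrangian is L = (1/2) (y')^2 − 8 y^2.
Compute ∂L/∂y = -16y, ∂L/∂y' = y'.
The Euler-Lagrange equation d/dx(∂L/∂y') − ∂L/∂y = 0 reduces to
    y'' + 16 y = 0.
Its general solution is
    y(x) = A sin(4x) + B cos(4x),
with A, B fixed by the endpoint conditions.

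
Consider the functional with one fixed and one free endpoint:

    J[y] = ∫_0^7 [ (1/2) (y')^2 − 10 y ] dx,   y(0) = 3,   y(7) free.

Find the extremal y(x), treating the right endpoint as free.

The Lagrangian L = (1/2) (y')^2 − 10 y gives
    ∂L/∂y = −10,   ∂L/∂y' = y'.
Euler-Lagrange: d/dx(y') − (−10) = 0, i.e. y'' + 10 = 0, so
    y(x) = −(10/2) x^2 + C1 x + C2.
Fixed left endpoint y(0) = 3 ⇒ C2 = 3.
The right endpoint x = 7 is free, so the natural (transversality) condition is ∂L/∂y' |_{x=7} = 0, i.e. y'(7) = 0.
Compute y'(x) = −10 x + C1, so y'(7) = −70 + C1 = 0 ⇒ C1 = 70.
Therefore the extremal is
    y(x) = −5 x^2 + 70 x + 3.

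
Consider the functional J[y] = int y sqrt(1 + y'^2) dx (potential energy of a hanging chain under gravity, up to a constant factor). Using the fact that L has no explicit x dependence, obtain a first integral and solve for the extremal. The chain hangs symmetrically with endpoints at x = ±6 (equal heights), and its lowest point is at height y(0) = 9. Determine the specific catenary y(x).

The Lagrangian L(y, y') = y sqrt(1 + y'^2) has no explicit x dependence, so the Beltrami identity applies:
    L − y' ∂L/∂y' = C.
Compute ∂L/∂y' = y · y' / sqrt(1 + y'^2). Then
    L − y' ∂L/∂y'
    = y sqrt(1 + y'^2) − y · y'^2 / sqrt(1 + y'^2)
    = y (1 + y'^2 − y'^2) / sqrt(1 + y'^2)
    = y / sqrt(1 + y'^2) = C.
Squaring gives y^2 = C^2 (1 + y'^2), i.e.
    y'^2 = y^2 / C^2 − 1.
Separating variables,
    dy / sqrt(y^2 − C^2) = dx / C,
and integrating gives arccosh(y / C) = (x − a)/C, so
    y(x) = C cosh((x − a)/C),
the catenary. The constants C and a are fixed by the two endpoint conditions (and, for the hanging-chain problem, the length constraint selects C).
Now fit the given data. The endpoints x = ±6 are symmetric at equal height, so the catenary is even about its minimum: a = 0 and y(x) = C cosh(x/C). The lowest point is y(0) = C cosh(0) = C, and we are told y(0) = 9, so C = 9. Therefore
    y(x) = 9 cosh(x/9),
and at the endpoints
    y(±6) = 9 cosh(6/9).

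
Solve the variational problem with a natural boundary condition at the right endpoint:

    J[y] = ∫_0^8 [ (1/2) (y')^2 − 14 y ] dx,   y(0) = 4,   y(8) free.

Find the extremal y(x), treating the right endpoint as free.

The Lagrangian L = (1/2) (y')^2 − 14 y gives
    ∂L/∂y = −14,   ∂L/∂y' = y'.
Euler-Lagrange: d/dx(y') − (−14) = 0, i.e. y'' + 14 = 0, so
    y(x) = −(14/2) x^2 + C1 x + C2.
Fixed left endpoint y(0) = 4 ⇒ C2 = 4.
The right endpoint x = 8 is free, so the natural (transversality) condition is ∂L/∂y' |_{x=8} = 0, i.e. y'(8) = 0.
Compute y'(x) = −14 x + C1, so y'(8) = −112 + C1 = 0 ⇒ C1 = 112.
Therefore the extremal is
    y(x) = −7 x^2 + 112 x + 4.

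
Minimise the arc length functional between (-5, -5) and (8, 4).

Arc-length functional: J[y] = ∫ sqrt(1 + (y')^2) dx.
Lagrangian L = sqrt(1 + (y')^2) has no explicit y dependence, so ∂L/∂y = 0 and the Euler-Lagrange equation gives
    d/dx( y' / sqrt(1 + (y')^2) ) = 0  ⇒  y' / sqrt(1 + (y')^2) = const.
Hence y' is constant, so y(x) is affine.
Fitting the endpoints (-5, -5) and (8, 4):
    slope m = (4 − (-5)) / (8 − (-5)) = 9/13,
    intercept c = (-5) − m·(-5) = -20/13.
Extremal: y(x) = (9/13) x - 20/13.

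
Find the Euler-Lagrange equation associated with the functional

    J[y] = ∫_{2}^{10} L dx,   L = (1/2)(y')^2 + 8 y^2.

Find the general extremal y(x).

The Lagrangian is L = (1/2)(y')^2 + 8 y^2.
∂L/∂y = 16y.
∂L/∂y' = y'.
The Euler-Lagrange equation d/dx(∂L/∂y') − ∂L/∂y = 0 becomes:
    y'' - 16 y = 0
General solution: y(x) = A e^(4x) + B e^(-4x), where A and B are arbitrary constants fixed by the endpoint conditions.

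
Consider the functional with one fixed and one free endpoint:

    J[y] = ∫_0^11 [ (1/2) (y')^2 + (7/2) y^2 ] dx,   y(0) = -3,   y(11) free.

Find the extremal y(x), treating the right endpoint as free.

The Lagrangian L = (1/2) (y')^2 + (7/2) y^2 gives
    ∂L/∂y = 7 y,   ∂L/∂y' = y'.
Euler-Lagrange: y'' − 7 y = 0.
With k = sqrt(7), the general solution is
    y(x) = A cosh(sqrt(7) x) + B sinh(sqrt(7) x).
Fixed left endpoint y(0) = -3 ⇒ A = -3.
The right endpoint x = 11 is free, so the natural (transversality) condition is ∂L/∂y' |_{x=11} = 0, i.e. y'(11) = 0.
Compute y'(x) = A k sinh(k x) + B k cosh(k x), so
    y'(11) = A k sinh(k·11) + B k cosh(k·11) = 0
    ⇒ B = −A tanh(k·11) = 3 tanh(sqrt(7)·11).
Therefore the extremal is
    y(x) = −3 cosh(sqrt(7) x) + 3 tanh(sqrt(7)·11) sinh(sqrt(7) x).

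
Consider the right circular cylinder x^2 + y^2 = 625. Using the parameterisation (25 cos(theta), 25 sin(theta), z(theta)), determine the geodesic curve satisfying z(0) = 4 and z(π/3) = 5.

Parameterise the cylinder of radius R = 25 as
    r(θ) = (25 cos θ, 25 sin θ, z(θ)).
The arc-length element is
    ds = sqrt(625 + (dz/dθ)^2) dθ,
so the Lagrangian is L = sqrt(625 + z'^2).
L depends on z' only, not on z or θ, so ∂L/∂z = 0 and
    ∂L/∂z' = z' / sqrt(625 + z'^2).
The Euler-Lagrange equation gives
    d/dθ( z' / sqrt(625 + z'^2) ) = 0,
so z' is constant. Integrating once:
    z(θ) = a θ + b,
a helix on the cylinder (a straight line when the cylinder is unrolled). The constants a, b are determined by the endpoint conditions.
With endpoint conditions z(0) = 4 and z(π/3) = 5: from z(0) = b we get b = 4, and a·π/3 + 4 = 5 gives a = 3/π, so
    z(θ) = (3/π) θ + 4.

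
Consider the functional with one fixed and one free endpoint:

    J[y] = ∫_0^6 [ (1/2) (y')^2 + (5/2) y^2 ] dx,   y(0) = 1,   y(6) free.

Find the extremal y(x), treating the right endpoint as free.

The Lagrangian L = (1/2) (y')^2 + (5/2) y^2 gives
    ∂L/∂y = 5 y,   ∂L/∂y' = y'.
Euler-Lagrange: y'' − 5 y = 0.
With k = sqrt(5), the general solution is
    y(x) = A cosh(sqrt(5) x) + B sinh(sqrt(5) x).
Fixed left endpoint y(0) = 1 ⇒ A = 1.
The right endpoint x = 6 is free, so the natural (transversality) condition is ∂L/∂y' |_{x=6} = 0, i.e. y'(6) = 0.
Compute y'(x) = A k sinh(k x) + B k cosh(k x), so
    y'(6) = A k sinh(k·6) + B k cosh(k·6) = 0
    ⇒ B = −A tanh(k·6) = − tanh(sqrt(5)·6).
Therefore the extremal is
    y(x) = cosh(sqrt(5) x) − tanh(sqrt(5)·6) sinh(sqrt(5) x).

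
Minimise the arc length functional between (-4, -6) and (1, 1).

Arc-length functional: J[y] = ∫ sqrt(1 + (y')^2) dx.
Lagrangian L = sqrt(1 + (y')^2) has no explicit y dependence, so ∂L/∂y = 0 and the Euler-Lagrange equation gives
    d/dx( y' / sqrt(1 + (y')^2) ) = 0  ⇒  y' / sqrt(1 + (y')^2) = const.
Hence y' is constant, so y(x) is affine.
Fitting the endpoints (-4, -6) and (1, 1):
    slope m = (1 − (-6)) / (1 − (-4)) = 7/5,
    intercept c = (-6) − m·(-4) = -2/5.
Extremal: y(x) = (7/5) x - 2/5.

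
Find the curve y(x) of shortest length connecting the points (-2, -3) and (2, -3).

Arc-length functional: J[y] = ∫ sqrt(1 + (y')^2) dx.
Lagrangian L = sqrt(1 + (y')^2) has no explicit y dependence, so ∂L/∂y = 0 and the Euler-Lagrange equation gives
    d/dx( y' / sqrt(1 + (y')^2) ) = 0  ⇒  y' / sqrt(1 + (y')^2) = const.
Hence y' is constant, so y(x) is affine.
Fitting the endpoints (-2, -3) and (2, -3):
    slope m = ((-3) − (-3)) / (2 − (-2)) = 0,
    intercept c = (-3) − m·(-2) = -3.
Extremal: y(x) = -3.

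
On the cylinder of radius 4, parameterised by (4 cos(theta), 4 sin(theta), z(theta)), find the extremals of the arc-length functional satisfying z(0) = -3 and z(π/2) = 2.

Parameterise the cylinder of radius R = 4 as
    r(θ) = (4 cos θ, 4 sin θ, z(θ)).
The arc-length element is
    ds = sqrt(16 + (dz/dθ)^2) dθ,
so the Lagrangian is L = sqrt(16 + z'^2).
L depends on z' only, not on z or θ, so ∂L/∂z = 0 and
    ∂L/∂z' = z' / sqrt(16 + z'^2).
The Euler-Lagrange equation gives
    d/dθ( z' / sqrt(16 + z'^2) ) = 0,
so z' is constant. Integrating once:
    z(θ) = a θ + b,
a helix on the cylinder (a straight line when the cylinder is unrolled). The constants a, b are determined by the endpoint conditions.
With endpoint conditions z(0) = -3 and z(π/2) = 2: from z(0) = b we get b = -3, and a·π/2 + -3 = 2 gives a = 10/π, so
    z(θ) = (10/π) θ − 3.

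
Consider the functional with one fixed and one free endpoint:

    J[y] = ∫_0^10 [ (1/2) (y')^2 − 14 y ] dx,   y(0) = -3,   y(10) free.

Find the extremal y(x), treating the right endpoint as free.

The Lagrangian L = (1/2) (y')^2 − 14 y gives
    ∂L/∂y = −14,   ∂L/∂y' = y'.
Euler-Lagrange: d/dx(y') − (−14) = 0, i.e. y'' + 14 = 0, so
    y(x) = −(14/2) x^2 + C1 x + C2.
Fixed left endpoint y(0) = -3 ⇒ C2 = -3.
The right endpoint x = 10 is free, so the natural (transversality) condition is ∂L/∂y' |_{x=10} = 0, i.e. y'(10) = 0.
Compute y'(x) = −14 x + C1, so y'(10) = −140 + C1 = 0 ⇒ C1 = 140.
Therefore the extremal is
    y(x) = −7 x^2 + 140 x − 3.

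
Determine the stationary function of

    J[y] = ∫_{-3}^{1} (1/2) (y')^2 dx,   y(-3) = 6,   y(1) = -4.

The Lagrangian is L = (1/2) (y')^2.
Compute ∂L/∂y = 0, ∂L/∂y' = y'.
The Euler-Lagrange equation d/dx(∂L/∂y') − ∂L/∂y = 0 reduces to
    y'' = 0.
Its general solution is
    y(x) = A x + B,
with A, B fixed by the endpoint conditions.
Applying the endpoint conditions y(-3) = 6 and y(1) = -4: solve A·-3 + B = 6 and A·1 + B = -4. Subtracting gives A(1 − -3) = -4 − 6, so A = -5/2, and B = 6 − A·-3 = -3/2. Therefore
    y(x) = (-5/2) x - 3/2.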